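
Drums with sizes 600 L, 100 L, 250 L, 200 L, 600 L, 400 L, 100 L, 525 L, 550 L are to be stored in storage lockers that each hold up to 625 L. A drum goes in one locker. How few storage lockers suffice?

Total = 600 + 600 + 550 + 525 + 400 + 250 + 200 + 100 + 100 = 3325 L.
Lower bound: ⌈3325/625⌉ = 6 storage lockers.
A packing using 6 storage lockers:
  locker 1: 600 = 600
  locker 2: 600 = 600
  locker 3: 550 = 550
  locker 4: 525 + 100 = 625
  locker 5: 400 + 200 = 600
  locker 6: 250 + 100 = 350
This matches the lower bound, so 6 is optimal.

6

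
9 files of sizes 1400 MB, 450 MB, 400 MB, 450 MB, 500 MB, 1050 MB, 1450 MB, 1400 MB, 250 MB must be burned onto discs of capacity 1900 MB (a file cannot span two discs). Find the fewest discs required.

4

Total = 1450 + 1400 + 1400 + 1050 + 500 + 450 + 450 + 400 + 250 = 7350 MB.
Lower bound: ⌈7350/1900⌉ = 4 discs.
A packing using 4 discs:
  disc 1: 1450 + 450 = 1900
  disc 2: 1400 + 500 = 1900
  disc 3: 1400 + 450 = 1850
  disc 4: 1050 + 400 + 250 = 1700
This matches the lower bound, so 4 is optimal.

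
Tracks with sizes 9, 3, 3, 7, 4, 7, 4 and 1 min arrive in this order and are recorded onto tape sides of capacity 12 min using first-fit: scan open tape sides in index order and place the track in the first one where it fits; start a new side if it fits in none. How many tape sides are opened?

  9 → side 1 (new)  [load 9/12]
  3 → side 1  [load 12/12]
  3 → side 2 (new)  [load 3/12]
  7 → side 2  [load 10/12]
  4 → side 3 (new)  [load 4/12]
  7 → side 3  [load 11/12]
  4 → side 4 (new)  [load 4/12]
  1 → side 2  [load 11/12]
4 tape sides opened.

4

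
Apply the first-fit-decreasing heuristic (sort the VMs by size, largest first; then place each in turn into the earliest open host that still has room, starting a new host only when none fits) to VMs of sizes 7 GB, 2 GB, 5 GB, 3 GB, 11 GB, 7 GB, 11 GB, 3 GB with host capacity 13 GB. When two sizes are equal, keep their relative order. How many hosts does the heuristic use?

Sorted descending: 11, 11, 7, 7, 5, 3, 3, 2.
  11 → host 1 (new)  [load 11/13]
  11 → host 2 (new)  [load 11/13]
  7 → host 3 (new)  [load 7/13]
  7 → host 4 (new)  [load 7/13]
  5 → host 3  [load 12/13]
  3 → host 4  [load 10/13]
  3 → host 4  [load 13/13]
  2 → host 1  [load 13/13]
4 hosts opened.

4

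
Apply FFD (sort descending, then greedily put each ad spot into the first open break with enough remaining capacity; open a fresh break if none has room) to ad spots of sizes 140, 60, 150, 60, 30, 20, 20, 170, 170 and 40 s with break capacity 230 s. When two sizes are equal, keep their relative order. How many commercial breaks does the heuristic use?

Sorted descending: 170, 170, 150, 140, 60, 60, 40, 30, 20, 20.
  170 → break 1 (new)  [load 170/230]
  170 → break 2 (new)  [load 170/230]
  150 → break 3 (new)  [load 150/230]
  140 → break 4 (new)  [load 140/230]
  60 → break 1  [load 230/230]
  60 → break 2  [load 230/230]
  40 → break 3  [load 190/230]
  30 → break 3  [load 220/230]
  20 → break 4  [load 160/230]
  20 → break 4  [load 180/230]
4 commercial breaks opened.

4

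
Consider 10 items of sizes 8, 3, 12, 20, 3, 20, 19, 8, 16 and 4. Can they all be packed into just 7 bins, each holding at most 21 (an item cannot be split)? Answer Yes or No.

A valid assignment using 6 bins:
  bin 1: 20 = 20
  bin 2: 20 = 20
  bin 3: 19 = 19
  bin 4: 16 + 4 = 20
  bin 5: 12 + 8 = 20
  bin 6: 8 + 3 + 3 = 14
That uses only 6 ≤ 7, so 7 bins are enough.

Yes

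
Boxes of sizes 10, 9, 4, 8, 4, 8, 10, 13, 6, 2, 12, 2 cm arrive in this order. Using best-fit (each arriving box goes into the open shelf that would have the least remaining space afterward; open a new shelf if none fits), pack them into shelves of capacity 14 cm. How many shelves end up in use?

  10 → shelf 1 (new)  [load 10/14]
  9 → shelf 2 (new)  [load 9/14]
  4 → shelf 1  [load 14/14]
  8 → shelf 3 (new)  [load 8/14]
  4 → shelf 2  [load 13/14]
  8 → shelf 4 (new)  [load 8/14]
  10 → shelf 5 (new)  [load 10/14]
  13 → shelf 6 (new)  [load 13/14]
  6 → shelf 3  [load 14/14]
  2 → shelf 5  [load 12/14]
  12 → shelf 7 (new)  [load 12/14]
  2 → shelf 5  [load 14/14]
7 shelves opened.

7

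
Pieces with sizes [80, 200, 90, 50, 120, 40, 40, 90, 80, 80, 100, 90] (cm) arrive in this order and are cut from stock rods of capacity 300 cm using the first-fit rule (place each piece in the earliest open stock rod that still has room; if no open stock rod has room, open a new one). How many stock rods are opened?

  80 → stock rod 1 (new)  [load 80/300]
  200 → stock rod 1  [load 280/300]
  90 → stock rod 2 (new)  [load 90/300]
  50 → stock rod 2  [load 140/300]
  120 → stock rod 2  [load 260/300]
  40 → stock rod 2  [load 300/300]
  40 → stock rod 3 (new)  [load 40/300]
  90 → stock rod 3  [load 130/300]
  80 → stock rod 3  [load 210/300]
  80 → stock rod 3  [load 290/300]
  100 → stock rod 4 (new)  [load 100/300]
  90 → stock rod 4  [load 190/300]
4 stock rods opened.

4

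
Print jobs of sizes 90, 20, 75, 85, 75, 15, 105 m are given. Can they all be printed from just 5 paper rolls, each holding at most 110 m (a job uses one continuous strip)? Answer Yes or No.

A valid assignment using 5 paper rolls:
  roll 1: 105 = 105
  roll 2: 90 + 20 = 110
  roll 3: 85 + 15 = 100
  roll 4: 75 = 75
  roll 5: 75 = 75
Every load is within 110 m, so 5 paper rolls suffice.

Yes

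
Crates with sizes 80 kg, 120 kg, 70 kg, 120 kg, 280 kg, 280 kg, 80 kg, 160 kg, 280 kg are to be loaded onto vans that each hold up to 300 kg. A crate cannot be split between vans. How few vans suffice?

6

Total = 280 + 280 + 280 + 160 + 120 + 120 + 80 + 80 + 70 = 1470 kg.
Lower bound: ⌈1470/300⌉ = 5 vans.
A packing using 6 vans:
  van 1: 280 = 280
  van 2: 280 = 280
  van 3: 280 = 280
  van 4: 160 + 120 = 280
  van 5: 120 + 80 + 80 = 280
  van 6: 70 = 70
No arrangement into 5 vans stays within capacity, so 6 is optimal.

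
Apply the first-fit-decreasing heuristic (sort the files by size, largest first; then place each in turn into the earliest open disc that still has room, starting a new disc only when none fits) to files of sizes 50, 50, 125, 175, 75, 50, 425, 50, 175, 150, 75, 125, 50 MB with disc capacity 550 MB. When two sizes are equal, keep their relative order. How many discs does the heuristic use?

3

Sorted descending: 425, 175, 175, 150, 125, 125, 75, 75, 50, 50, 50, 50, 50.
  425 → disc 1 (new)  [load 425/550]
  175 → disc 2 (new)  [load 175/550]
  175 → disc 2  [load 350/550]
  150 → disc 2  [load 500/550]
  125 → disc 1  [load 550/550]
  125 → disc 3 (new)  [load 125/550]
  75 → disc 3  [load 200/550]
  75 → disc 3  [load 275/550]
  50 → disc 2  [load 550/550]
  50 → disc 3  [load 325/550]
  50 → disc 3  [load 375/550]
  50 → disc 3  [load 425/550]
  50 → disc 3  [load 475/550]
3 discs opened.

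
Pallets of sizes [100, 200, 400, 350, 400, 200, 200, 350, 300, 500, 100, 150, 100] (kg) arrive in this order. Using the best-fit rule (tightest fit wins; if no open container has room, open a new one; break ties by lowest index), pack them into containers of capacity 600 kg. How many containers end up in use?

6

  100 → container 1 (new)  [load 100/600]
  200 → container 1  [load 300/600]
  400 → container 2 (new)  [load 400/600]
  350 → container 3 (new)  [load 350/600]
  400 → container 4 (new)  [load 400/600]
  200 → container 2  [load 600/600]
  200 → container 4  [load 600/600]
  350 → container 5 (new)  [load 350/600]
  300 → container 1  [load 600/600]
  500 → container 6 (new)  [load 500/600]
  100 → container 6  [load 600/600]
  150 → container 3  [load 500/600]
  100 → container 3  [load 600/600]
6 containers opened.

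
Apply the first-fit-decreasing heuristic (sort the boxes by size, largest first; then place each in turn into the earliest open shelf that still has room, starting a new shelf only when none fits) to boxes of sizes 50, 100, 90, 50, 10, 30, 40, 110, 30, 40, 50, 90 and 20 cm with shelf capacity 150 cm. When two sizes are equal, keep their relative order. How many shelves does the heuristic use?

5

Sorted descending: 110, 100, 90, 90, 50, 50, 50, 40, 40, 30, 30, 20, 10.
  110 → shelf 1 (new)  [load 110/150]
  100 → shelf 2 (new)  [load 100/150]
  90 → shelf 3 (new)  [load 90/150]
  90 → shelf 4 (new)  [load 90/150]
  50 → shelf 2  [load 150/150]
  50 → shelf 3  [load 140/150]
  50 → shelf 4  [load 140/150]
  40 → shelf 1  [load 150/150]
  40 → shelf 5 (new)  [load 40/150]
  30 → shelf 5  [load 70/150]
  30 → shelf 5  [load 100/150]
  20 → shelf 5  [load 120/150]
  10 → shelf 3  [load 150/150]
5 shelves opened.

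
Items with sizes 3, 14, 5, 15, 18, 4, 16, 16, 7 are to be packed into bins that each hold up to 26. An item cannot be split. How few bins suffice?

Total = 18 + 16 + 16 + 15 + 14 + 7 + 5 + 4 + 3 = 98.
Lower bound: ⌈98/26⌉ = 4 bins.
Also, 5 items each exceed 13, and no two of those can share a bin, so at least 5 bins are needed.
A packing using 5 bins:
  bin 1: 18 + 7 = 25
  bin 2: 16 + 5 + 4 = 25
  bin 3: 16 + 3 = 19
  bin 4: 15 = 15
  bin 5: 14 = 14
This matches the lower bound, so 5 is optimal.

5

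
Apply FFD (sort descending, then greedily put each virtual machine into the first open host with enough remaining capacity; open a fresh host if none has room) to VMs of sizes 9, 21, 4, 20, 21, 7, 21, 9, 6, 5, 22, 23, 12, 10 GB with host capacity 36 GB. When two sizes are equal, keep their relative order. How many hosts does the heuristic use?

6

Sorted descending: 23, 22, 21, 21, 21, 20, 12, 10, 9, 9, 7, 6, 5, 4.
  23 → host 1 (new)  [load 23/36]
  22 → host 2 (new)  [load 22/36]
  21 → host 3 (new)  [load 21/36]
  21 → host 4 (new)  [load 21/36]
  21 → host 5 (new)  [load 21/36]
  20 → host 6 (new)  [load 20/36]
  12 → host 1  [load 35/36]
  10 → host 2  [load 32/36]
  9 → host 3  [load 30/36]
  9 → host 4  [load 30/36]
  7 → host 5  [load 28/36]
  6 → host 3  [load 36/36]
  5 → host 4  [load 35/36]
  4 → host 2  [load 36/36]
6 hosts opened.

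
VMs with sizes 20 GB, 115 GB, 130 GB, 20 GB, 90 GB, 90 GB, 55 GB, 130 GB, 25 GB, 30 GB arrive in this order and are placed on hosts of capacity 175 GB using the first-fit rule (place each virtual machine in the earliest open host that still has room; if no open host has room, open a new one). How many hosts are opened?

5

  20 → host 1 (new)  [load 20/175]
  115 → host 1  [load 135/175]
  130 → host 2 (new)  [load 130/175]
  20 → host 1  [load 155/175]
  90 → host 3 (new)  [load 90/175]
  90 → host 4 (new)  [load 90/175]
  55 → host 3  [load 145/175]
  130 → host 5 (new)  [load 130/175]
  25 → host 2  [load 155/175]
  30 → host 3  [load 175/175]
5 hosts opened.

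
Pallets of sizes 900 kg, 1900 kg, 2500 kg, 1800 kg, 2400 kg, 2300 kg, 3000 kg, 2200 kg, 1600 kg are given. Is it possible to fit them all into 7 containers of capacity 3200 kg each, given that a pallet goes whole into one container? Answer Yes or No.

Total = 18600 kg; ⌈18600/3200⌉ = 6.
7 pallets each exceed half the capacity and cannot share a container, forcing at least 7 containers.
The bound of 7 does not rule out 7, but exhaustive search shows no assignment into 7 containers of capacity 3200 kg exists — the minimum is 8.

No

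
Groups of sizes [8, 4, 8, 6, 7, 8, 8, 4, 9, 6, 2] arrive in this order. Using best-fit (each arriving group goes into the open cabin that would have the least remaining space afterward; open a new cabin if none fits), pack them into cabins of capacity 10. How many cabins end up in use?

8

  8 → cabin 1 (new)  [load 8/10]
  4 → cabin 2 (new)  [load 4/10]
  8 → cabin 3 (new)  [load 8/10]
  6 → cabin 2  [load 10/10]
  7 → cabin 4 (new)  [load 7/10]
  8 → cabin 5 (new)  [load 8/10]
  8 → cabin 6 (new)  [load 8/10]
  4 → cabin 7 (new)  [load 4/10]
  9 → cabin 8 (new)  [load 9/10]
  6 → cabin 7  [load 10/10]
  2 → cabin 1  [load 10/10]
8 cabins opened.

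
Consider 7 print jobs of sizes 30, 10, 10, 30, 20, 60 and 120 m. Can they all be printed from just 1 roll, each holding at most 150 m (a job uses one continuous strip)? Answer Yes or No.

No

Total = 280 m; ⌈280/150⌉ = 2.
At least 2 paper rolls are required, but only 1 is allowed.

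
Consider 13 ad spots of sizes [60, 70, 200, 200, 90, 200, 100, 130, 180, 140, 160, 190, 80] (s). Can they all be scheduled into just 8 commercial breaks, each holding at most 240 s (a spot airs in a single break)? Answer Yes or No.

No

Total = 1800 s; ⌈1800/240⌉ = 8.
The bound of 8 does not rule out 8, but exhaustive search shows no assignment into 8 commercial breaks of capacity 240 s exists — the minimum is 9.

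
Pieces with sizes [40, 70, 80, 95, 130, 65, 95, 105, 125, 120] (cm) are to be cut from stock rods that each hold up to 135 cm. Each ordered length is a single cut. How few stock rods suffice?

Total = 130 + 125 + 120 + 105 + 95 + 95 + 80 + 70 + 65 + 40 = 925 cm.
Lower bound: ⌈925/135⌉ = 7 stock rods.
Also, 8 pieces each exceed 135/2 cm, and no two of those can share a stock rod, so at least 8 stock rods are needed.
A packing using 8 stock rods:
  stock rod 1: 130 = 130
  stock rod 2: 125 = 125
  stock rod 3: 120 = 120
  stock rod 4: 105 = 105
  stock rod 5: 95 + 40 = 135
  stock rod 6: 95 = 95
  stock rod 7: 80 = 80
  stock rod 8: 70 + 65 = 135
This matches the lower bound, so 8 is optimal.

8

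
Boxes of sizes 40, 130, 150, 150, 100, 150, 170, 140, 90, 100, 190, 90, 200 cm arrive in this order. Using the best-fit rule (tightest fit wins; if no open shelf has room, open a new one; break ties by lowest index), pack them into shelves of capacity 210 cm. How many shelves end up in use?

  40 → shelf 1 (new)  [load 40/210]
  130 → shelf 1  [load 170/210]
  150 → shelf 2 (new)  [load 150/210]
  150 → shelf 3 (new)  [load 150/210]
  100 → shelf 4 (new)  [load 100/210]
  150 → shelf 5 (new)  [load 150/210]
  170 → shelf 6 (new)  [load 170/210]
  140 → shelf 7 (new)  [load 140/210]
  90 → shelf 4  [load 190/210]
  100 → shelf 8 (new)  [load 100/210]
  190 → shelf 9 (new)  [load 190/210]
  90 → shelf 8  [load 190/210]
  200 → shelf 10 (new)  [load 200/210]
10 shelves opened.

10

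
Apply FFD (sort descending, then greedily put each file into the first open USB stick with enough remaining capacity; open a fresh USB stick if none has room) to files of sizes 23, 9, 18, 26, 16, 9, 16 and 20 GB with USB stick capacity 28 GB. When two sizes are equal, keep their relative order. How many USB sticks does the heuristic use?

6

Sorted descending: 26, 23, 20, 18, 16, 16, 9, 9.
  26 → USB stick 1 (new)  [load 26/28]
  23 → USB stick 2 (new)  [load 23/28]
  20 → USB stick 3 (new)  [load 20/28]
  18 → USB stick 4 (new)  [load 18/28]
  16 → USB stick 5 (new)  [load 16/28]
  16 → USB stick 6 (new)  [load 16/28]
  9 → USB stick 4  [load 27/28]
  9 → USB stick 5  [load 25/28]
6 USB sticks opened.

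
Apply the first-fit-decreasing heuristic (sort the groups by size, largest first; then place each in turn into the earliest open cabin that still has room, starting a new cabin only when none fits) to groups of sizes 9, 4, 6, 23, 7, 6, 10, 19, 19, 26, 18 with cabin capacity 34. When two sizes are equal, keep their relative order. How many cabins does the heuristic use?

Sorted descending: 26, 23, 19, 19, 18, 10, 9, 7, 6, 6, 4.
  26 → cabin 1 (new)  [load 26/34]
  23 → cabin 2 (new)  [load 23/34]
  19 → cabin 3 (new)  [load 19/34]
  19 → cabin 4 (new)  [load 19/34]
  18 → cabin 5 (new)  [load 18/34]
  10 → cabin 2  [load 33/34]
  9 → cabin 3  [load 28/34]
  7 → cabin 1  [load 33/34]
  6 → cabin 3  [load 34/34]
  6 → cabin 4  [load 25/34]
  4 → cabin 4  [load 29/34]
5 cabins opened.

5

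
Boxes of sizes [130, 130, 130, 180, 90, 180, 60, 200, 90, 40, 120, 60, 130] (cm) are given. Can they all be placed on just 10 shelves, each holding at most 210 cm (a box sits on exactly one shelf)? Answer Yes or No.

Yes

A valid assignment using 9 shelves:
  shelf 1: 200 = 200
  shelf 2: 180 = 180
  shelf 3: 180 = 180
  shelf 4: 130 + 60 = 190
  shelf 5: 130 + 60 = 190
  shelf 6: 130 + 40 = 170
  shelf 7: 130 = 130
  shelf 8: 120 + 90 = 210
  shelf 9: 90 = 90
That uses only 9 ≤ 10, so 10 shelves are enough.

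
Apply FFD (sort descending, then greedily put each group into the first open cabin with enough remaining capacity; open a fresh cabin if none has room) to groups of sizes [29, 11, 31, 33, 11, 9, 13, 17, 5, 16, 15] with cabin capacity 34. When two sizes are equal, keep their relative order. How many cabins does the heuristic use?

Sorted descending: 33, 31, 29, 17, 16, 15, 13, 11, 11, 9, 5.
  33 → cabin 1 (new)  [load 33/34]
  31 → cabin 2 (new)  [load 31/34]
  29 → cabin 3 (new)  [load 29/34]
  17 → cabin 4 (new)  [load 17/34]
  16 → cabin 4  [load 33/34]
  15 → cabin 5 (new)  [load 15/34]
  13 → cabin 5  [load 28/34]
  11 → cabin 6 (new)  [load 11/34]
  11 → cabin 6  [load 22/34]
  9 → cabin 6  [load 31/34]
  5 → cabin 3  [load 34/34]
6 cabins opened.

6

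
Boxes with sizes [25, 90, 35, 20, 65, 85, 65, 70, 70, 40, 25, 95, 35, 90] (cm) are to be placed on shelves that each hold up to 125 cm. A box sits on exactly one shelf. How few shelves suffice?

Total = 95 + 90 + 90 + 85 + 70 + 70 + 65 + 65 + 40 + 35 + 35 + 25 + 25 + 20 = 810 cm.
Lower bound: ⌈810/125⌉ = 7 shelves.
Also, 8 boxes each exceed 125/2 cm, and no two of those can share a shelf, so at least 8 shelves are needed.
A packing using 8 shelves:
  shelf 1: 95 + 25 = 120
  shelf 2: 90 + 35 = 125
  shelf 3: 90 + 35 = 125
  shelf 4: 85 + 40 = 125
  shelf 5: 70 + 25 + 20 = 115
  shelf 6: 70 = 70
  shelf 7: 65 = 65
  shelf 8: 65 = 65
This matches the lower bound, so 8 is optimal.

8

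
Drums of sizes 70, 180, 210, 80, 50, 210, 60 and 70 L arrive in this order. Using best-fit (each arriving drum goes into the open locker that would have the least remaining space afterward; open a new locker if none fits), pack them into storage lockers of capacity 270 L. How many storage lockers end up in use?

  70 → locker 1 (new)  [load 70/270]
  180 → locker 1  [load 250/270]
  210 → locker 2 (new)  [load 210/270]
  80 → locker 3 (new)  [load 80/270]
  50 → locker 2  [load 260/270]
  210 → locker 4 (new)  [load 210/270]
  60 → locker 4  [load 270/270]
  70 → locker 3  [load 150/270]
4 storage lockers opened.

4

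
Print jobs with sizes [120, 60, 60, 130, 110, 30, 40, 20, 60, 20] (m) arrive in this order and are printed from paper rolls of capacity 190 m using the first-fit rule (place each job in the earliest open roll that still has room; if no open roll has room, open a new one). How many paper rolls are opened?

  120 → roll 1 (new)  [load 120/190]
  60 → roll 1  [load 180/190]
  60 → roll 2 (new)  [load 60/190]
  130 → roll 2  [load 190/190]
  110 → roll 3 (new)  [load 110/190]
  30 → roll 3  [load 140/190]
  40 → roll 3  [load 180/190]
  20 → roll 4 (new)  [load 20/190]
  60 → roll 4  [load 80/190]
  20 → roll 4  [load 100/190]
4 paper rolls opened.

4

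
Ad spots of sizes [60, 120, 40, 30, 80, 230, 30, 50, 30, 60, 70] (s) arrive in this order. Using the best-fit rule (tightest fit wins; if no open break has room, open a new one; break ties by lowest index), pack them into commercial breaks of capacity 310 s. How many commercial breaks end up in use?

  60 → break 1 (new)  [load 60/310]
  120 → break 1  [load 180/310]
  40 → break 1  [load 220/310]
  30 → break 1  [load 250/310]
  80 → break 2 (new)  [load 80/310]
  230 → break 2  [load 310/310]
  30 → break 1  [load 280/310]
  50 → break 3 (new)  [load 50/310]
  30 → break 1  [load 310/310]
  60 → break 3  [load 110/310]
  70 → break 3  [load 180/310]
3 commercial breaks opened.

3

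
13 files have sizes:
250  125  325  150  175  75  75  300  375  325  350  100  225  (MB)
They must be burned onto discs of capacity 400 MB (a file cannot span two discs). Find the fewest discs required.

Total = 375 + 350 + 325 + 325 + 300 + 250 + 225 + 175 + 150 + 125 + 100 + 75 + 75 = 2850 MB.
Lower bound: ⌈2850/400⌉ = 8 discs.
A packing using 8 discs:
  disc 1: 375 = 375
  disc 2: 350 = 350
  disc 3: 325 + 75 = 400
  disc 4: 325 + 75 = 400
  disc 5: 300 + 100 = 400
  disc 6: 250 + 150 = 400
  disc 7: 225 + 175 = 400
  disc 8: 125 = 125
This matches the lower bound, so 8 is optimal.

8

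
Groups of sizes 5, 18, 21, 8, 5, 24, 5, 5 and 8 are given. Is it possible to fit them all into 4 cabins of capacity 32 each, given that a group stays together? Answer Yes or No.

A valid assignment using 4 cabins:
  cabin 1: 24 + 8 = 32
  cabin 2: 21 + 8 = 29
  cabin 3: 18 + 5 + 5 = 28
  cabin 4: 5 + 5 = 10
Every load is within 32, so 4 cabins suffice.

Yes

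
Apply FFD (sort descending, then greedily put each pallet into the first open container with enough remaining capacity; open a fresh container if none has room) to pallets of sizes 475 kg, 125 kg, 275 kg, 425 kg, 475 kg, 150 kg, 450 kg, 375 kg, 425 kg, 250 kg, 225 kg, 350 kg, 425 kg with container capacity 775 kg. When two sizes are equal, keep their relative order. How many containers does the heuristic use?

Sorted descending: 475, 475, 450, 425, 425, 425, 375, 350, 275, 250, 225, 150, 125.
  475 → container 1 (new)  [load 475/775]
  475 → container 2 (new)  [load 475/775]
  450 → container 3 (new)  [load 450/775]
  425 → container 4 (new)  [load 425/775]
  425 → container 5 (new)  [load 425/775]
  425 → container 6 (new)  [load 425/775]
  375 → container 7 (new)  [load 375/775]
  350 → container 4  [load 775/775]
  275 → container 1  [load 750/775]
  250 → container 2  [load 725/775]
  225 → container 3  [load 675/775]
  150 → container 5  [load 575/775]
  125 → container 5  [load 700/775]
7 containers opened.

7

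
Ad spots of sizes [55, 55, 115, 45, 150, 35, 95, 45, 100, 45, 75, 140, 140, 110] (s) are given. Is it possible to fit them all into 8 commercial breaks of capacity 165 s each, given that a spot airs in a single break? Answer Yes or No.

Yes

A valid assignment using 8 commercial breaks:
  break 1: 150 = 150
  break 2: 140 = 140
  break 3: 140 = 140
  break 4: 115 + 45 = 160
  break 5: 110 + 55 = 165
  break 6: 100 + 55 = 155
  break 7: 95 + 45 = 140
  break 8: 75 + 45 + 35 = 155
Every load is within 165 s, so 8 commercial breaks suffice.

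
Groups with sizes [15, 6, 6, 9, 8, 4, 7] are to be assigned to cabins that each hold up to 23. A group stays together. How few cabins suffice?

Total = 15 + 9 + 8 + 7 + 6 + 6 + 4 = 55.
Lower bound: ⌈55/23⌉ = 3 cabins.
A packing using 3 cabins:
  cabin 1: 15 + 8 = 23
  cabin 2: 9 + 7 + 6 = 22
  cabin 3: 6 + 4 = 10
This matches the lower bound, so 3 is optimal.

3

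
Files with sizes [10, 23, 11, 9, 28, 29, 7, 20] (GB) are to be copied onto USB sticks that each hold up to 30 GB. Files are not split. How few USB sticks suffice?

5

Total = 29 + 28 + 23 + 20 + 11 + 10 + 9 + 7 = 137 GB.
Lower bound: ⌈137/30⌉ = 5 USB sticks.
A packing using 5 USB sticks:
  USB stick 1: 29 = 29
  USB stick 2: 28 = 28
  USB stick 3: 23 + 7 = 30
  USB stick 4: 20 + 10 = 30
  USB stick 5: 11 + 9 = 20
This matches the lower bound, so 5 is optimal.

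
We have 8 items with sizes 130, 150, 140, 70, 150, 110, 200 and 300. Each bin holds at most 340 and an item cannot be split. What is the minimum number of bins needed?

4

Total = 300 + 200 + 150 + 150 + 140 + 130 + 110 + 70 = 1250.
Lower bound: ⌈1250/340⌉ = 4 bins.
A packing using 4 bins:
  bin 1: 300 = 300
  bin 2: 200 + 140 = 340
  bin 3: 150 + 150 = 300
  bin 4: 130 + 110 + 70 = 310
This matches the lower bound, so 4 is optimal.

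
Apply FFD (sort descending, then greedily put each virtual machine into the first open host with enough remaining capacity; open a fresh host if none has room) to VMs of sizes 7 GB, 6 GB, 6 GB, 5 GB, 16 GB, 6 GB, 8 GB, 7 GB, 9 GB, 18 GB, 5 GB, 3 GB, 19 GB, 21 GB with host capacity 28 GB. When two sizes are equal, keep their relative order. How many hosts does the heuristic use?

5

Sorted descending: 21, 19, 18, 16, 9, 8, 7, 7, 6, 6, 6, 5, 5, 3.
  21 → host 1 (new)  [load 21/28]
  19 → host 2 (new)  [load 19/28]
  18 → host 3 (new)  [load 18/28]
  16 → host 4 (new)  [load 16/28]
  9 → host 2  [load 28/28]
  8 → host 3  [load 26/28]
  7 → host 1  [load 28/28]
  7 → host 4  [load 23/28]
  6 → host 5 (new)  [load 6/28]
  6 → host 5  [load 12/28]
  6 → host 5  [load 18/28]
  5 → host 4  [load 28/28]
  5 → host 5  [load 23/28]
  3 → host 5  [load 26/28]
5 hosts opened.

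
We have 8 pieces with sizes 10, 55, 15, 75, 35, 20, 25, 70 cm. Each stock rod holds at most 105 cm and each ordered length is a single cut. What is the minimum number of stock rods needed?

Total = 75 + 70 + 55 + 35 + 25 + 20 + 15 + 10 = 305 cm.
Lower bound: ⌈305/105⌉ = 3 stock rods.
A packing using 3 stock rods:
  stock rod 1: 75 + 25 = 100
  stock rod 2: 70 + 35 = 105
  stock rod 3: 55 + 20 + 15 + 10 = 100
This matches the lower bound, so 3 is optimal.

3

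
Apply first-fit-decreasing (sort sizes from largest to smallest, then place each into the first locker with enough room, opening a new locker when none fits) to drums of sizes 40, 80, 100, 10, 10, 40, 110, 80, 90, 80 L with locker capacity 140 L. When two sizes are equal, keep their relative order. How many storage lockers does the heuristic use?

Sorted descending: 110, 100, 90, 80, 80, 80, 40, 40, 10, 10.
  110 → locker 1 (new)  [load 110/140]
  100 → locker 2 (new)  [load 100/140]
  90 → locker 3 (new)  [load 90/140]
  80 → locker 4 (new)  [load 80/140]
  80 → locker 5 (new)  [load 80/140]
  80 → locker 6 (new)  [load 80/140]
  40 → locker 2  [load 140/140]
  40 → locker 3  [load 130/140]
  10 → locker 1  [load 120/140]
  10 → locker 1  [load 130/140]
6 storage lockers opened.

6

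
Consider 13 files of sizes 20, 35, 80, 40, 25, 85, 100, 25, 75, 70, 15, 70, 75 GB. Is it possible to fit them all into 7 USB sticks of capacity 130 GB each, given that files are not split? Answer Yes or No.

Yes

A valid assignment using 7 USB sticks:
  USB stick 1: 100 + 25 = 125
  USB stick 2: 85 + 40 = 125
  USB stick 3: 80 + 35 + 15 = 130
  USB stick 4: 75 + 25 + 20 = 120
  USB stick 5: 75 = 75
  USB stick 6: 70 = 70
  USB stick 7: 70 = 70
Every load is within 130 GB, so 7 USB sticks suffice.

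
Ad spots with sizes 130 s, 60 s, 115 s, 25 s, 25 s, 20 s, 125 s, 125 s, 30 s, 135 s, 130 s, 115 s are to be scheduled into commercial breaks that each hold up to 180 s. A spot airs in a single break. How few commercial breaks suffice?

7

Total = 135 + 130 + 130 + 125 + 125 + 115 + 115 + 60 + 30 + 25 + 25 + 20 = 1035 s.
Lower bound: ⌈1035/180⌉ = 6 commercial breaks.
Also, 7 ad spots each exceed 90 s, and no two of those can share a break, so at least 7 commercial breaks are needed.
A packing using 7 commercial breaks:
  break 1: 135 + 30 = 165
  break 2: 130 + 25 + 25 = 180
  break 3: 130 + 20 = 150
  break 4: 125 = 125
  break 5: 125 = 125
  break 6: 115 + 60 = 175
  break 7: 115 = 115
This matches the lower bound, so 7 is optimal.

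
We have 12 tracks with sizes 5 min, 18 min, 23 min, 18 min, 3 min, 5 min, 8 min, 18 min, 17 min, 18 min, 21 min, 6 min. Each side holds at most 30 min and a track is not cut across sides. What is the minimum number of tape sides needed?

Total = 23 + 21 + 18 + 18 + 18 + 18 + 17 + 8 + 6 + 5 + 5 + 3 = 160 min.
Lower bound: ⌈160/30⌉ = 6 tape sides.
Also, 7 tracks each exceed 15 min, and no two of those can share a side, so at least 7 tape sides are needed.
A packing using 7 tape sides:
  side 1: 23 + 6 = 29
  side 2: 21 + 8 = 29
  side 3: 18 + 5 + 5 = 28
  side 4: 18 + 3 = 21
  side 5: 18 = 18
  side 6: 18 = 18
  side 7: 17 = 17
This matches the lower bound, so 7 is optimal.

7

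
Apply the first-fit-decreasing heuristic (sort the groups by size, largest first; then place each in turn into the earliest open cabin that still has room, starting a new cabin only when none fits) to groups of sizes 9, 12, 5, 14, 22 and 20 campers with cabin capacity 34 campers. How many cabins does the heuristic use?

Sorted descending: 22, 20, 14, 12, 9, 5.
  22 → cabin 1 (new)  [load 22/34]
  20 → cabin 2 (new)  [load 20/34]
  14 → cabin 2  [load 34/34]
  12 → cabin 1  [load 34/34]
  9 → cabin 3 (new)  [load 9/34]
  5 → cabin 3  [load 14/34]
3 cabins opened.

3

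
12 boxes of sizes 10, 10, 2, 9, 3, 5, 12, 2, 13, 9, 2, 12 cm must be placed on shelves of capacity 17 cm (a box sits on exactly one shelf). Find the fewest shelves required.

Total = 13 + 12 + 12 + 10 + 10 + 9 + 9 + 5 + 3 + 2 + 2 + 2 = 89 cm.
Lower bound: ⌈89/17⌉ = 6 shelves.
Also, 7 boxes each exceed 17/2 cm, and no two of those can share a shelf, so at least 7 shelves are needed.
A packing using 7 shelves:
  shelf 1: 13 + 3 = 16
  shelf 2: 12 + 5 = 17
  shelf 3: 12 + 2 + 2 = 16
  shelf 4: 10 + 2 = 12
  shelf 5: 10 = 10
  shelf 6: 9 = 9
  shelf 7: 9 = 9
This matches the lower bound, so 7 is optimal.

7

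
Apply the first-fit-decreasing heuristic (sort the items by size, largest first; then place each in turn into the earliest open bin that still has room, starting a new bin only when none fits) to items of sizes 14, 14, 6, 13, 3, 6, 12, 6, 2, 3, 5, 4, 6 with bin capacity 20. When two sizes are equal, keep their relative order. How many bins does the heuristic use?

Sorted descending: 14, 14, 13, 12, 6, 6, 6, 6, 5, 4, 3, 3, 2.
  14 → bin 1 (new)  [load 14/20]
  14 → bin 2 (new)  [load 14/20]
  13 → bin 3 (new)  [load 13/20]
  12 → bin 4 (new)  [load 12/20]
  6 → bin 1  [load 20/20]
  6 → bin 2  [load 20/20]
  6 → bin 3  [load 19/20]
  6 → bin 4  [load 18/20]
  5 → bin 5 (new)  [load 5/20]
  4 → bin 5  [load 9/20]
  3 → bin 5  [load 12/20]
  3 → bin 5  [load 15/20]
  2 → bin 4  [load 20/20]
5 bins opened.

5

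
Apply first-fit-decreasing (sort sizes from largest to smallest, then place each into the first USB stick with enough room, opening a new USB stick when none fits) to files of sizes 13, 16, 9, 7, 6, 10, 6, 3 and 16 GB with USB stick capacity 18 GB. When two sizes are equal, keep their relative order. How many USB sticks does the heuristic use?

Sorted descending: 16, 16, 13, 10, 9, 7, 6, 6, 3.
  16 → USB stick 1 (new)  [load 16/18]
  16 → USB stick 2 (new)  [load 16/18]
  13 → USB stick 3 (new)  [load 13/18]
  10 → USB stick 4 (new)  [load 10/18]
  9 → USB stick 5 (new)  [load 9/18]
  7 → USB stick 4  [load 17/18]
  6 → USB stick 5  [load 15/18]
  6 → USB stick 6 (new)  [load 6/18]
  3 → USB stick 3  [load 16/18]
6 USB sticks opened.

6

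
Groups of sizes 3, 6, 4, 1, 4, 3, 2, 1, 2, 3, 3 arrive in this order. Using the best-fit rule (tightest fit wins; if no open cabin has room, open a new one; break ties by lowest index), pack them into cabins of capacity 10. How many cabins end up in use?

4

  3 → cabin 1 (new)  [load 3/10]
  6 → cabin 1  [load 9/10]
  4 → cabin 2 (new)  [load 4/10]
  1 → cabin 1  [load 10/10]
  4 → cabin 2  [load 8/10]
  3 → cabin 3 (new)  [load 3/10]
  2 → cabin 2  [load 10/10]
  1 → cabin 3  [load 4/10]
  2 → cabin 3  [load 6/10]
  3 → cabin 3  [load 9/10]
  3 → cabin 4 (new)  [load 3/10]
4 cabins opened.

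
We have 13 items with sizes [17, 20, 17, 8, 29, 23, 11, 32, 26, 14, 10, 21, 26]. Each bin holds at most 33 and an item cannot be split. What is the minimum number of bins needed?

9

Total = 32 + 29 + 26 + 26 + 23 + 21 + 20 + 17 + 17 + 14 + 11 + 10 + 8 = 254.
Lower bound: ⌈254/33⌉ = 8 bins.
Also, 9 items each exceed 33/2, and no two of those can share a bin, so at least 9 bins are needed.
A packing using 9 bins:
  bin 1: 32 = 32
  bin 2: 29 = 29
  bin 3: 26 = 26
  bin 4: 26 = 26
  bin 5: 23 + 10 = 33
  bin 6: 21 + 11 = 32
  bin 7: 20 + 8 = 28
  bin 8: 17 + 14 = 31
  bin 9: 17 = 17
This matches the lower bound, so 9 is optimal.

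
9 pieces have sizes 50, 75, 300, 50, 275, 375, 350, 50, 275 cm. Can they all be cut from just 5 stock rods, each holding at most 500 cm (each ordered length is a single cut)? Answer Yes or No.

A valid assignment using 5 stock rods:
  stock rod 1: 375 + 75 + 50 = 500
  stock rod 2: 350 + 50 + 50 = 450
  stock rod 3: 300 = 300
  stock rod 4: 275 = 275
  stock rod 5: 275 = 275
Every load is within 500 cm, so 5 stock rods suffice.

Yes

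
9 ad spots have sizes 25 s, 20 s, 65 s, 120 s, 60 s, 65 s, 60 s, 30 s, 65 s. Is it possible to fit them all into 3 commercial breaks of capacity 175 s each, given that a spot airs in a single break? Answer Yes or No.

No

Total = 510 s; ⌈510/175⌉ = 3.
The bound of 3 does not rule out 3, but exhaustive search shows no assignment into 3 commercial breaks of capacity 175 s exists — the minimum is 4.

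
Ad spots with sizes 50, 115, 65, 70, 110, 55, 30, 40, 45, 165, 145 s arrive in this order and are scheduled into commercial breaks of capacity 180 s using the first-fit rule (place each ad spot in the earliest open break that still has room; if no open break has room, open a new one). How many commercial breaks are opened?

6

  50 → break 1 (new)  [load 50/180]
  115 → break 1  [load 165/180]
  65 → break 2 (new)  [load 65/180]
  70 → break 2  [load 135/180]
  110 → break 3 (new)  [load 110/180]
  55 → break 3  [load 165/180]
  30 → break 2  [load 165/180]
  40 → break 4 (new)  [load 40/180]
  45 → break 4  [load 85/180]
  165 → break 5 (new)  [load 165/180]
  145 → break 6 (new)  [load 145/180]
6 commercial breaks opened.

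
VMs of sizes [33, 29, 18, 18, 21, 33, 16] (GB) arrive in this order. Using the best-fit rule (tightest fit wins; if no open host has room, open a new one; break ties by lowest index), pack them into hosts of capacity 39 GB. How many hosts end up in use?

  33 → host 1 (new)  [load 33/39]
  29 → host 2 (new)  [load 29/39]
  18 → host 3 (new)  [load 18/39]
  18 → host 3  [load 36/39]
  21 → host 4 (new)  [load 21/39]
  33 → host 5 (new)  [load 33/39]
  16 → host 4  [load 37/39]
5 hosts opened.

5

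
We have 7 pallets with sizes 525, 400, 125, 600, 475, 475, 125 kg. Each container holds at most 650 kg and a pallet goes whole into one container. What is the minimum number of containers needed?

5

Total = 600 + 525 + 475 + 475 + 400 + 125 + 125 = 2725 kg.
Lower bound: ⌈2725/650⌉ = 5 containers.
A packing using 5 containers:
  container 1: 600 = 600
  container 2: 525 + 125 = 650
  container 3: 475 + 125 = 600
  container 4: 475 = 475
  container 5: 400 = 400
This matches the lower bound, so 5 is optimal.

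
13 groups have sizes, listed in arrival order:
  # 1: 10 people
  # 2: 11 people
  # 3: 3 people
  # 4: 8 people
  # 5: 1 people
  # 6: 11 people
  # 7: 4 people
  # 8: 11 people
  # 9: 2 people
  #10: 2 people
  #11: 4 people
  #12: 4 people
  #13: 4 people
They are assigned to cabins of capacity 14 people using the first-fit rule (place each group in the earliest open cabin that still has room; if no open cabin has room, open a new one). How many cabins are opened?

  10 → cabin 1 (new)  [load 10/14]
  11 → cabin 2 (new)  [load 11/14]
  3 → cabin 1  [load 13/14]
  8 → cabin 3 (new)  [load 8/14]
  1 → cabin 1  [load 14/14]
  11 → cabin 4 (new)  [load 11/14]
  4 → cabin 3  [load 12/14]
  11 → cabin 5 (new)  [load 11/14]
  2 → cabin 2  [load 13/14]
  2 → cabin 3  [load 14/14]
  4 → cabin 6 (new)  [load 4/14]
  4 → cabin 6  [load 8/14]
  4 → cabin 6  [load 12/14]
6 cabins opened.

6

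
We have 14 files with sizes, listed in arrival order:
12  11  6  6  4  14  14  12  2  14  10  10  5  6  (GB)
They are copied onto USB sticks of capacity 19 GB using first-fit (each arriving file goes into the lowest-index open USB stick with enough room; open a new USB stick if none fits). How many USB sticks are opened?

8

  12 → USB stick 1 (new)  [load 12/19]
  11 → USB stick 2 (new)  [load 11/19]
  6 → USB stick 1  [load 18/19]
  6 → USB stick 2  [load 17/19]
  4 → USB stick 3 (new)  [load 4/19]
  14 → USB stick 3  [load 18/19]
  14 → USB stick 4 (new)  [load 14/19]
  12 → USB stick 5 (new)  [load 12/19]
  2 → USB stick 2  [load 19/19]
  14 → USB stick 6 (new)  [load 14/19]
  10 → USB stick 7 (new)  [load 10/19]
  10 → USB stick 8 (new)  [load 10/19]
  5 → USB stick 4  [load 19/19]
  6 → USB stick 5  [load 18/19]
8 USB sticks opened.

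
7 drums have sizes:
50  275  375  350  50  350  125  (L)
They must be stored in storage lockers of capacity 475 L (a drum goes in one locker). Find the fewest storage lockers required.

4

Total = 375 + 350 + 350 + 275 + 125 + 50 + 50 = 1575 L.
Lower bound: ⌈1575/475⌉ = 4 storage lockers.
A packing using 4 storage lockers:
  locker 1: 375 + 50 + 50 = 475
  locker 2: 350 + 125 = 475
  locker 3: 350 = 350
  locker 4: 275 = 275
This matches the lower bound, so 4 is optimal.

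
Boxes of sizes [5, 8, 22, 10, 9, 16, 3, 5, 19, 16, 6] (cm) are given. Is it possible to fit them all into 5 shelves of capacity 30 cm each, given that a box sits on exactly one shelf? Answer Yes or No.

Yes

A valid assignment using 4 shelves:
  shelf 1: 22 + 8 = 30
  shelf 2: 19 + 10 = 29
  shelf 3: 16 + 9 + 5 = 30
  shelf 4: 16 + 6 + 5 + 3 = 30
That uses only 4 ≤ 5, so 5 shelves are enough.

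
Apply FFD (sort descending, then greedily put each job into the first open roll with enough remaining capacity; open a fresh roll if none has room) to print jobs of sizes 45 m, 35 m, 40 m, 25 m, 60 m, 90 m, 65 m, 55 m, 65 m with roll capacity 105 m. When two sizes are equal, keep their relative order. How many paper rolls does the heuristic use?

5

Sorted descending: 90, 65, 65, 60, 55, 45, 40, 35, 25.
  90 → roll 1 (new)  [load 90/105]
  65 → roll 2 (new)  [load 65/105]
  65 → roll 3 (new)  [load 65/105]
  60 → roll 4 (new)  [load 60/105]
  55 → roll 5 (new)  [load 55/105]
  45 → roll 4  [load 105/105]
  40 → roll 2  [load 105/105]
  35 → roll 3  [load 100/105]
  25 → roll 5  [load 80/105]
5 paper rolls opened.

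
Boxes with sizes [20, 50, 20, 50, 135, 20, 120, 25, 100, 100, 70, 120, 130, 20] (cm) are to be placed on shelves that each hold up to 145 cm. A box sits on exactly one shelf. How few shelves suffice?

Total = 135 + 130 + 120 + 120 + 100 + 100 + 70 + 50 + 50 + 25 + 20 + 20 + 20 + 20 = 980 cm.
Lower bound: ⌈980/145⌉ = 7 shelves.
A packing using 8 shelves:
  shelf 1: 135 = 135
  shelf 2: 130 = 130
  shelf 3: 120 + 25 = 145
  shelf 4: 120 + 20 = 140
  shelf 5: 100 + 20 + 20 = 140
  shelf 6: 100 + 20 = 120
  shelf 7: 70 + 50 = 120
  shelf 8: 50 = 50
No arrangement into 7 shelves stays within capacity, so 8 is optimal.

8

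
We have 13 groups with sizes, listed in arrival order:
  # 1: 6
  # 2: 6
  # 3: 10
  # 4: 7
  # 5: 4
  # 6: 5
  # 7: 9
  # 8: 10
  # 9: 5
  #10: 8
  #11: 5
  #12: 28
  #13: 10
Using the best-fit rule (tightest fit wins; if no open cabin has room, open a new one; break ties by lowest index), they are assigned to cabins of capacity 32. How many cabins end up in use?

4

  6 → cabin 1 (new)  [load 6/32]
  6 → cabin 1  [load 12/32]
  10 → cabin 1  [load 22/32]
  7 → cabin 1  [load 29/32]
  4 → cabin 2 (new)  [load 4/32]
  5 → cabin 2  [load 9/32]
  9 → cabin 2  [load 18/32]
  10 → cabin 2  [load 28/32]
  5 → cabin 3 (new)  [load 5/32]
  8 → cabin 3  [load 13/32]
  5 → cabin 3  [load 18/32]
  28 → cabin 4 (new)  [load 28/32]
  10 → cabin 3  [load 28/32]
4 cabins opened.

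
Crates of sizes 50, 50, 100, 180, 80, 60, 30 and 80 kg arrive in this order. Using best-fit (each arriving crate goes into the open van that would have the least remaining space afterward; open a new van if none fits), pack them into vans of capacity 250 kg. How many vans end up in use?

  50 → van 1 (new)  [load 50/250]
  50 → van 1  [load 100/250]
  100 → van 1  [load 200/250]
  180 → van 2 (new)  [load 180/250]
  80 → van 3 (new)  [load 80/250]
  60 → van 2  [load 240/250]
  30 → van 1  [load 230/250]
  80 → van 3  [load 160/250]
3 vans opened.

3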